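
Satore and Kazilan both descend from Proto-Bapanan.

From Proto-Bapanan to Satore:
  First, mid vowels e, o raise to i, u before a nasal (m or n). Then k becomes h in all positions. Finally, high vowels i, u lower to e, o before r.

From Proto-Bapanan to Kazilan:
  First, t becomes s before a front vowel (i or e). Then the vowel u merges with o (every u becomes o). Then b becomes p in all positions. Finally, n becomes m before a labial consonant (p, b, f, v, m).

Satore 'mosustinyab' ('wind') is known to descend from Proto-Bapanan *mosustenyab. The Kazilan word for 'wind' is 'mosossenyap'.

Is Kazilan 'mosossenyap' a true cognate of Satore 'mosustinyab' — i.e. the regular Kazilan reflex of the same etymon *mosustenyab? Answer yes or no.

Derive the expected Kazilan reflex of *mosustenyab:
Kazilan: *mosustenyab
  mosustenyab → mosussenyab   [palatalisation]
  mosussenyab → mosossenyab   [vowel merger]
  mosossenyab → mosossenyap   [unconditioned shift]
  mosossenyap (rule 4 does not apply)
  giving Kazilan mosossenyap.
Kazilan 'mosossenyap' matches the regular reflex exactly, so the pair is cognate.

yes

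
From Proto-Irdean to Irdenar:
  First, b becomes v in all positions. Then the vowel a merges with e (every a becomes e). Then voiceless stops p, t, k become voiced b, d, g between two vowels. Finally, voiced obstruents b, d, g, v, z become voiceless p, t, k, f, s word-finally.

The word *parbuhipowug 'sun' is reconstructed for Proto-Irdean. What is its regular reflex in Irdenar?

pervuhibowuk

Irdenar: *parbuhipowug > parvuhipowug > pervuhipowug > pervuhibowug > pervuhibowuk  (by unconditioned shift, vowel merger, intervocalic voicing, final devoicing)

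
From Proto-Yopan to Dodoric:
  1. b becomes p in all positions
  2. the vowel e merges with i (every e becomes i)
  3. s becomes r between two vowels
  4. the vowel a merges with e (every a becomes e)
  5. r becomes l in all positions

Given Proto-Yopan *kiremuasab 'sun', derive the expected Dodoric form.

kilimuelep

Dodoric: start from *kiremuasab.
  rule 1 (unconditioned shift): kiremuasab → kiremuasap
  rule 2 (vowel merger): kiremuasap → kirimuasap
  rule 3 (rhotacism): kirimuasap → kirimuarap
  rule 4 (vowel merger): kirimuarap → kirimuerep
  rule 5 (unconditioned shift): kirimuerep → kilimuelep
  ⇒ Dodoric kilimuelep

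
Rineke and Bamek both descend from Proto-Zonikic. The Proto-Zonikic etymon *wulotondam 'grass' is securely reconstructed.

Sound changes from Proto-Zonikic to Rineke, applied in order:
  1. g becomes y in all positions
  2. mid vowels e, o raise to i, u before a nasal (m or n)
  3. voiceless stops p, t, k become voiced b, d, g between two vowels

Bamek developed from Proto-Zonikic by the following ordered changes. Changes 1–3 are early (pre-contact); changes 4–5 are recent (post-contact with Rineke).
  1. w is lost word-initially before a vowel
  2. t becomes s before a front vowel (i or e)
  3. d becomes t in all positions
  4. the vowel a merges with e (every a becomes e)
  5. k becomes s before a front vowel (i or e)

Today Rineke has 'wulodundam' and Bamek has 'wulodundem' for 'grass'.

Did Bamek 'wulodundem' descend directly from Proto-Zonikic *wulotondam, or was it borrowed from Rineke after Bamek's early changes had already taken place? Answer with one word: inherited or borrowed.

borrowed

If inherited, *wulotondam would pass through all of Bamek's changes:
Bamek: *wulotondam
  wulotondam → ulotondam   [glide loss]
  ulotondam (rule 2 does not apply)
  ulotondam → ulotontam   [unconditioned shift]
  ulotontam → ulotontem   [vowel merger]
  ulotontem (rule 5 does not apply)
  giving Bamek ulotontem.
If borrowed from Rineke 'wulodundam' after the early changes, it would undergo only the recent ones:
  rule 4 (vowel merger): wulodundam → wulodundem
  rule 5 (palatalisation): no change (wulodundem)
  ⇒ as a loan: wulodundem
Bamek 'wulodundem' matches the loan outcome 'wulodundem', not the inherited 'ulotontem' — it skipped the early Bamek changes, so it was borrowed from Rineke.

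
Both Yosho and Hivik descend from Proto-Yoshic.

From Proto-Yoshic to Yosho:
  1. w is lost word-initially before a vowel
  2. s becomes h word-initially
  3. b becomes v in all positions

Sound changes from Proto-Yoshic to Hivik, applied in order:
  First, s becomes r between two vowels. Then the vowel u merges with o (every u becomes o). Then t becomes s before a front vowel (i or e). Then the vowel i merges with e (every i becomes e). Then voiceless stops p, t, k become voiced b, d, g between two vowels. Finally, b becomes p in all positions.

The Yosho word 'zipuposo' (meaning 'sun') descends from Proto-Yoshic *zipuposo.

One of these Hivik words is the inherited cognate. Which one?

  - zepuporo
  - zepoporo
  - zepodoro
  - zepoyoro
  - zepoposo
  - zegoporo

Hivik: *zipuposo > zipuporo > zipoporo > zepoporo > zeboboro > zepoporo  (by rhotacism, vowel merger, vowel merger, intervocalic voicing, unconditioned shift)

zepoporo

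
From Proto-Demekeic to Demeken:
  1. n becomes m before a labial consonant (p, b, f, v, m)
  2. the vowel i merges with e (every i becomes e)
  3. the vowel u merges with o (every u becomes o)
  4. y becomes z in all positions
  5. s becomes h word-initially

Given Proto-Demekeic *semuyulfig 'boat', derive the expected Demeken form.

hemozolfeg

Demeken: *semuyulfig
  semuyulfig (rule 1 does not apply)
  semuyulfig → semuyulfeg   [vowel merger]
  semuyulfeg → semoyolfeg   [vowel merger]
  semoyolfeg → semozolfeg   [unconditioned shift]
  semozolfeg → hemozolfeg   [debuccalisation]
  giving Demeken hemozolfeg.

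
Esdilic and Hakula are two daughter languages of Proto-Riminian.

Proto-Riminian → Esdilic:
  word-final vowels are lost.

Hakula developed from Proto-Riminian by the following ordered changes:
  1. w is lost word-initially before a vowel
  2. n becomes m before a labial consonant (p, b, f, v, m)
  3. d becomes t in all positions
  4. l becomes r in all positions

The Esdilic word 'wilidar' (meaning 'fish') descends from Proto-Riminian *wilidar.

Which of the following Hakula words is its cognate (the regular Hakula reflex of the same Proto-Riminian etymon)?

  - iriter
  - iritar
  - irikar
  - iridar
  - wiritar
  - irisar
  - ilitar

Hakula: *wilidar > ilidar > ilitar > iritar  (by glide loss, unconditioned shift, unconditioned shift)
Only 'iritar' matches the regular Hakula development of *wilidar.

iritar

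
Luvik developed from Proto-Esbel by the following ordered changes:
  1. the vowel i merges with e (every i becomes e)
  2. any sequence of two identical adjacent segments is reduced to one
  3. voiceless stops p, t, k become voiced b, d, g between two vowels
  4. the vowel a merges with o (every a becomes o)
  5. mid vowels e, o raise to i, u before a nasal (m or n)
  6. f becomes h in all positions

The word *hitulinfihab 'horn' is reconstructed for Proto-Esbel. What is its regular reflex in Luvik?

Luvik: *hitulinfihab > hetulenfehab > hedulenfehab > hedulenfehob > hedulinfehob > hedulinhehob  (by vowel merger, intervocalic voicing, vowel merger, pre-nasal raising, unconditioned shift)

hedulinhehob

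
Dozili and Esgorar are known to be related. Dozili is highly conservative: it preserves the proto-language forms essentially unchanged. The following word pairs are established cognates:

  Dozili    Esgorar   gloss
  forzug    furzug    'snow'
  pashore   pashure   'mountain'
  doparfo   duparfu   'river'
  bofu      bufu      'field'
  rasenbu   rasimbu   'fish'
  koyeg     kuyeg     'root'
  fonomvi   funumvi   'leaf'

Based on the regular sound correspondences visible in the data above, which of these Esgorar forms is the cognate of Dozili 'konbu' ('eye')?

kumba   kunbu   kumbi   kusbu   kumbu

fonomvi ~ funumvi — Dozili o corresponds to Esgorar u after a consonant, before a nasal.
rasenbu ~ rasimbu — Dozili n corresponds to Esgorar m after a vowel, before a labial obstruent.
Applying these to Dozili 'konbu':
  konbu → kunbu   (o→u after a consonant, before a nasal)
  kunbu → kumbu   (n→m after a vowel, before a labial obstruent)
So the Esgorar cognate is 'kumbu'.

kumbu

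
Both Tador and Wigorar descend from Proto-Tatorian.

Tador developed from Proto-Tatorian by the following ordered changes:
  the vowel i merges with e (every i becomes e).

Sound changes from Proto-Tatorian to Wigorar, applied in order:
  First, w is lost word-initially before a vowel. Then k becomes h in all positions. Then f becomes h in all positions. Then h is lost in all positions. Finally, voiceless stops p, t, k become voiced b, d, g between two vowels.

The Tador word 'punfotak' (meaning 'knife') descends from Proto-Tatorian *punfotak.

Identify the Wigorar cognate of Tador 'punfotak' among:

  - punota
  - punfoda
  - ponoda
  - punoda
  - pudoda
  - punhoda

Wigorar: *punfotak
  punfotak (rule 1 does not apply)
  punfotak → punfotah   [unconditioned shift]
  punfotah → punhotah   [unconditioned shift]
  punhotah → punota   [h-loss]
  punota → punoda   [intervocalic voicing]
  giving Wigorar punoda.
Only 'punoda' matches the regular Wigorar development of *punfotak.

punoda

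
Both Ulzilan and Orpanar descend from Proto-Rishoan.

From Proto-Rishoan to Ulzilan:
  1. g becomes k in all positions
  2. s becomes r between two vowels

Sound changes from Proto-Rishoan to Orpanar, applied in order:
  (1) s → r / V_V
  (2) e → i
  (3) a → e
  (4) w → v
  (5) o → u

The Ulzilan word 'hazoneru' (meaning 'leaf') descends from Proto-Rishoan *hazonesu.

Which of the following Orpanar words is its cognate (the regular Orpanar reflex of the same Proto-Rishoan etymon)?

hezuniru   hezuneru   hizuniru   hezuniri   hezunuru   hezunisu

hezuniru

Orpanar: start from *hazonesu.
  rule 1 (rhotacism): hazonesu → hazoneru
  rule 2 (vowel merger): hazoneru → hazoniru
  rule 3 (vowel merger): hazoniru → hezoniru
  rule 4: no change — hezoniru
  rule 5 (vowel merger): hezoniru → hezuniru
  ⇒ Orpanar hezuniru
Only 'hezuniru' matches the regular Orpanar development of *hazonesu.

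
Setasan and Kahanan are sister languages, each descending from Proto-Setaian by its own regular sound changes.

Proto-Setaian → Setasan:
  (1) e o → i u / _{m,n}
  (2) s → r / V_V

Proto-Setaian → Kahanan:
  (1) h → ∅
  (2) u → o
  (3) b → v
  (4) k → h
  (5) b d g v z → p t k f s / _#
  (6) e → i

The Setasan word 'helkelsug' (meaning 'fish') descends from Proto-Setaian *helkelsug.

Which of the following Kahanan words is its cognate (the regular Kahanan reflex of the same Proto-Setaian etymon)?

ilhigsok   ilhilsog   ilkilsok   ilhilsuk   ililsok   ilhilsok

ilhilsok

Kahanan: *helkelsug > elkelsug > elkelsog > elhelsog > elhelsok > ilhilsok  (by h-loss, vowel merger, unconditioned shift, final devoicing, vowel merger)
Among the options, 'ilhilsok' alone shows every Kahanan change applied in order.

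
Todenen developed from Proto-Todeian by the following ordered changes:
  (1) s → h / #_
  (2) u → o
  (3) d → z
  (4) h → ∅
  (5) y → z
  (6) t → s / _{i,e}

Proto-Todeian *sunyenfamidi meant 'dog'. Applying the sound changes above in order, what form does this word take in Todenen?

Todenen: *sunyenfamidi > hunyenfamidi > honyenfamidi > honyenfamizi > onyenfamizi > onzenfamizi  (by debuccalisation, vowel merger, unconditioned shift, h-loss, unconditioned shift)

onzenfamizi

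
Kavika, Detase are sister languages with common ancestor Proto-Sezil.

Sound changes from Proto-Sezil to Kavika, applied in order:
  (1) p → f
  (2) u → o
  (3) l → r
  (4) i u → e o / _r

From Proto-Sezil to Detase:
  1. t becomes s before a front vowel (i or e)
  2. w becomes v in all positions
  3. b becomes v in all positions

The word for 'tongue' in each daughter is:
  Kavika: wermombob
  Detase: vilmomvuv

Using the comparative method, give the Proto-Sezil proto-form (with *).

Position 7: Kavika has b, Detase has v. Kavika preserves b here (none of its changes turn any other segment into b), so the proto-segment is *b.
Position 1: Kavika has w, Detase has v. Kavika preserves w here (none of its changes turn any other segment into w), so the proto-segment is *w.
Position 8: Kavika has o, Detase has u. Detase preserves u here (none of its changes turn any other segment into u), so the proto-segment is *u.
This points to *wilmombub. Verify forward in each daughter:
Kavika: *wilmombub
  wilmombub (rule 1 does not apply)
  wilmombub → wilmombob   [vowel merger]
  wilmombob → wirmombob   [unconditioned shift]
  wirmombob → wermombob   [pre-rhotic lowering]
  giving Kavika wermombob.
Detase: *wilmombub
  wilmombub (rule 1 does not apply)
  wilmombub → vilmombub   [unconditioned shift]
  vilmombub → vilmomvuv   [unconditioned shift]
  giving Detase vilmomvuv.
No other proto-form is consistent with every reflex, so the reconstruction is *wilmombub.

*wilmombub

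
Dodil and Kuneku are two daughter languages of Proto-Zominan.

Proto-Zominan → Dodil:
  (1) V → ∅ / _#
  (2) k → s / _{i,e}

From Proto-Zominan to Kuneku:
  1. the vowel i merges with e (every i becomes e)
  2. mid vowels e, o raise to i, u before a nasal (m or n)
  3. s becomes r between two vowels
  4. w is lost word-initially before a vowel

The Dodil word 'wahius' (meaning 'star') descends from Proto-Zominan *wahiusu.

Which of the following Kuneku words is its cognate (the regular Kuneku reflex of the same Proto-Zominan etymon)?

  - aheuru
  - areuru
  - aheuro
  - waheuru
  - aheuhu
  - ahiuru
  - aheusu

Kuneku: *wahiusu
  wahiusu → waheusu   [vowel merger]
  waheusu (rule 2 does not apply)
  waheusu → waheuru   [rhotacism]
  waheuru → aheuru   [glide loss]
  giving Kuneku aheuru.

aheuru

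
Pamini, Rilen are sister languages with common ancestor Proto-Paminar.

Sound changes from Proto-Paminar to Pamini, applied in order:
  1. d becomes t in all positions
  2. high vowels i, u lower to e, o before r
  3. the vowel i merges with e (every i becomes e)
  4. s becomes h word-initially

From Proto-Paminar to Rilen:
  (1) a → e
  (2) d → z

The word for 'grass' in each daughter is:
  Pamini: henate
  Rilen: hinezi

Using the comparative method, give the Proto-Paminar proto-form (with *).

Position 6: Pamini has e, Rilen has i. Rilen preserves i here (none of its changes turn any other segment into i), so the proto-segment is *i.
Position 4: Pamini has a, Rilen has e. Pamini preserves a here (none of its changes turn any other segment into a), so the proto-segment is *a.
Position 5: Pamini has t, Rilen has z. Taking the neighbouring segments as reconstructed: Pamini t could go back to *t or *d; Rilen z could go back to *d or *z — the one source consistent with every daughter is *d.
Continuing position by position gives *hinadi; check it forward:
Pamini: *hinadi
  hinadi → hinati   [unconditioned shift]
  hinati (rule 2 does not apply)
  hinati → henate   [vowel merger]
  henate (rule 4 does not apply)
  giving Pamini henate.
Rilen: *hinadi > hinedi > hinezi  (by vowel merger, unconditioned shift)
No other proto-form is consistent with every reflex, so the reconstruction is *hinadi.

*hinadi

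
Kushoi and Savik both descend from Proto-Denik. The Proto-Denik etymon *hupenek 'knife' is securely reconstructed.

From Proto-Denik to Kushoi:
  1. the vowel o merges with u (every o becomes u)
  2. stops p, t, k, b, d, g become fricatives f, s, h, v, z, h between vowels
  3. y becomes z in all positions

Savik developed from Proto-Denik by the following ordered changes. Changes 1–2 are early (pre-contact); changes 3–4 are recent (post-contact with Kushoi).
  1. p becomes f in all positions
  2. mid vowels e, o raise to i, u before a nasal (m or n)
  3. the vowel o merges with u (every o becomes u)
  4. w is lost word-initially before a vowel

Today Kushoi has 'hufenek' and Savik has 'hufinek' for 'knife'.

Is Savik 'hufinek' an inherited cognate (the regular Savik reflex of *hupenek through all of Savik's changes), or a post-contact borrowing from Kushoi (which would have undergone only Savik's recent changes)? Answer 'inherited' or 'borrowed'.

If inherited, *hupenek would pass through all of Savik's changes:
Savik: *hupenek > hufenek > hufinek  (by unconditioned shift, pre-nasal raising)
If borrowed from Kushoi 'hufenek' after the early changes, it would undergo only the recent ones:
  rule 3 (vowel merger): no change (hufenek)
  rule 4 (glide loss): no change (hufenek)
  ⇒ as a loan: hufenek
Savik 'hufinek' matches the inherited outcome exactly, so it is an inherited cognate, not a loan.

inherited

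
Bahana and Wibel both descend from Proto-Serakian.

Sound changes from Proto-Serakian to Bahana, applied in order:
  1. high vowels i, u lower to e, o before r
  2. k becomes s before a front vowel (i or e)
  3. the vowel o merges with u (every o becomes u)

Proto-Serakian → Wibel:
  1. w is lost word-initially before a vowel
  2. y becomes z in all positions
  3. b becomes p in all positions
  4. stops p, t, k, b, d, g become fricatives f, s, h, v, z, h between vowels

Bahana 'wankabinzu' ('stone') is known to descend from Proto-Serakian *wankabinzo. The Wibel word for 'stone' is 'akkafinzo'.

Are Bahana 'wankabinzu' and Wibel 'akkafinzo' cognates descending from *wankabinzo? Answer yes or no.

no

Derive the expected Wibel reflex of *wankabinzo:
Wibel: *wankabinzo
  wankabinzo → ankabinzo   [glide loss]
  ankabinzo (rule 2 does not apply)
  ankabinzo → ankapinzo   [unconditioned shift]
  ankapinzo → ankafinzo   [intervocalic lenition]
  giving Wibel ankafinzo.
The regular Wibel reflex would be 'ankafinzo', but the attested form is 'akkafinzo'. The correspondence is irregular, so they are not cognates (the Wibel form has a different source).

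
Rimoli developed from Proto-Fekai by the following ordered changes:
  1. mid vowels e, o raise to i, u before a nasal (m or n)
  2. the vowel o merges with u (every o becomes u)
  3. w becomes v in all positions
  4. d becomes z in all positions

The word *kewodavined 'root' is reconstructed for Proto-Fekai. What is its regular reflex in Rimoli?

kevuzavinez

Rimoli: *kewodavined > kewudavined > kevudavined > kevuzavinez  (by vowel merger, unconditioned shift, unconditioned shift)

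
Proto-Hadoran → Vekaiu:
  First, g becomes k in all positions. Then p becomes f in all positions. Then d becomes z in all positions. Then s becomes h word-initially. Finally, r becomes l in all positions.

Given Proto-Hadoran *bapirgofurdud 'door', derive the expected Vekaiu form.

bafilkofulzuz

Vekaiu: *bapirgofurdud
  bapirgofurdud → bapirkofurdud   [unconditioned shift]
  bapirkofurdud → bafirkofurdud   [unconditioned shift]
  bafirkofurdud → bafirkofurzuz   [unconditioned shift]
  bafirkofurzuz (rule 4 does not apply)
  bafirkofurzuz → bafilkofulzuz   [unconditioned shift]
  giving Vekaiu bafilkofulzuz.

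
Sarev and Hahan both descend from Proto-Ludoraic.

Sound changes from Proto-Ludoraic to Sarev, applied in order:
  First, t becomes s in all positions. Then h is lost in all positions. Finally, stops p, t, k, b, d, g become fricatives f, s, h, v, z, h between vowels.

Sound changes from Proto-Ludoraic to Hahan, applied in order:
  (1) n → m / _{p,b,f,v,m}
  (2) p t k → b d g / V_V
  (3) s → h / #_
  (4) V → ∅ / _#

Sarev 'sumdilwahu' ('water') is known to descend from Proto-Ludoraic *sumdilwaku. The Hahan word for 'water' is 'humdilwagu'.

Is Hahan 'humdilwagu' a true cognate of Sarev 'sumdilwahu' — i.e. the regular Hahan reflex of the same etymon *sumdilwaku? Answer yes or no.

no

Derive the expected Hahan reflex of *sumdilwaku:
Hahan: *sumdilwaku
  sumdilwaku (rule 1 does not apply)
  sumdilwaku → sumdilwagu   [intervocalic voicing]
  sumdilwagu → humdilwagu   [debuccalisation]
  humdilwagu → humdilwag   [apocope]
  giving Hahan humdilwag.
The regular Hahan reflex would be 'humdilwag', but the attested form is 'humdilwagu'. The correspondence is irregular, so they are not cognates (the Hahan form has a different source).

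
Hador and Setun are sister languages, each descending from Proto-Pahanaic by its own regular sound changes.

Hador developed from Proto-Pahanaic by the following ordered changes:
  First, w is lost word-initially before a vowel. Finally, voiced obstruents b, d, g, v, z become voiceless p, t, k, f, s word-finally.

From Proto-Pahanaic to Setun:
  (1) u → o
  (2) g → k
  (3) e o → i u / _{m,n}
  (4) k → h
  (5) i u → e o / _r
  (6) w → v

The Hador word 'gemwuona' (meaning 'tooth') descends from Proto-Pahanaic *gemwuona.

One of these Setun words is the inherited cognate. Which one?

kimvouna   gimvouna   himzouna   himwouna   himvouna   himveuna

himvouna

Setun: *gemwuona
  gemwuona → gemwoona   [vowel merger]
  gemwoona → kemwoona   [unconditioned shift]
  kemwoona → kimwouna   [pre-nasal raising]
  kimwouna → himwouna   [unconditioned shift]
  himwouna (rule 5 does not apply)
  himwouna → himvouna   [unconditioned shift]
  giving Setun himvouna.
The other candidates each miss or misapply at least one Setun change.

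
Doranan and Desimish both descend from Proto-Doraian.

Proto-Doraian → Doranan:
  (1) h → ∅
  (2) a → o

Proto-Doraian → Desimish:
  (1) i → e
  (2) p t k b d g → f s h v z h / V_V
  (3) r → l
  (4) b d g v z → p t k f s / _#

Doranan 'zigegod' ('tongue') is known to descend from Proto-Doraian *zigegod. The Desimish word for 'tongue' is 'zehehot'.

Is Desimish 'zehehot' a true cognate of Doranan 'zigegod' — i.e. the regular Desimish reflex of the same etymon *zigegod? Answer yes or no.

Derive the expected Desimish reflex of *zigegod:
Desimish: *zigegod
  zigegod → zegegod   [vowel merger]
  zegegod → zehehod   [intervocalic lenition]
  zehehod (rule 3 does not apply)
  zehehod → zehehot   [final devoicing]
  giving Desimish zehehot.
Desimish 'zehehot' matches the regular reflex exactly, so the pair is cognate.

yes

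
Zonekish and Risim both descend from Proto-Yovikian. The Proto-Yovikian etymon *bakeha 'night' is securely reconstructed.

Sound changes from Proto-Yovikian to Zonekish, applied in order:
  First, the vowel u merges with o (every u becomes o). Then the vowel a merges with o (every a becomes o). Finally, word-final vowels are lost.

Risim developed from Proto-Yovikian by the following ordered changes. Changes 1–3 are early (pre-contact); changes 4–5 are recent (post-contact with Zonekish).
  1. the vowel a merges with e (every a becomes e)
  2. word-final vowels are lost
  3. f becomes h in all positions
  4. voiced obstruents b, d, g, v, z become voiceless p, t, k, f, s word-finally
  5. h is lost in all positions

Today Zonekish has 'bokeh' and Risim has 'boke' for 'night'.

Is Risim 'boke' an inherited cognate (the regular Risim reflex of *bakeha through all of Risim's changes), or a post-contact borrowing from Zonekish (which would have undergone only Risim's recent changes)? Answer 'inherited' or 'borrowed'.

borrowed

If inherited, *bakeha would pass through all of Risim's changes:
Risim: start from *bakeha.
  rule 1 (vowel merger): bakeha → bekehe
  rule 2 (apocope): bekehe → bekeh
  rule 3: no change — bekeh
  rule 4: no change — bekeh
  rule 5 (h-loss): bekeh → beke
  ⇒ Risim beke
If borrowed from Zonekish 'bokeh' after the early changes, it would undergo only the recent ones:
  rule 4 (final devoicing): no change (bokeh)
  rule 5 (h-loss): bokeh → boke
  ⇒ as a loan: boke
Risim 'boke' matches the loan outcome 'boke', not the inherited 'beke' — it skipped the early Risim changes, so it was borrowed from Zonekish.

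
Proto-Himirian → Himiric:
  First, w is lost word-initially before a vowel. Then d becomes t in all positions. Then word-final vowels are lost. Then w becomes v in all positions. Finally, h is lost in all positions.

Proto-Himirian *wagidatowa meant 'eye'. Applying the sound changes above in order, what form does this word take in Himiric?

agitatov

Himiric: *wagidatowa > agidatowa > agitatowa > agitatow > agitatov  (by glide loss, unconditioned shift, apocope, unconditioned shift)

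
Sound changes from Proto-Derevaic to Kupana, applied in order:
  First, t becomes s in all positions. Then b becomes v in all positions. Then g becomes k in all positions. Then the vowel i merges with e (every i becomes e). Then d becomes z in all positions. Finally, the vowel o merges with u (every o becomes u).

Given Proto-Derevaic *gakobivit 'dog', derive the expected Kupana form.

kakuveves

Kupana: *gakobivit > gakobivis > gakovivis > kakovivis > kakoveves > kakuveves  (by unconditioned shift, unconditioned shift, unconditioned shift, vowel merger, vowel merger)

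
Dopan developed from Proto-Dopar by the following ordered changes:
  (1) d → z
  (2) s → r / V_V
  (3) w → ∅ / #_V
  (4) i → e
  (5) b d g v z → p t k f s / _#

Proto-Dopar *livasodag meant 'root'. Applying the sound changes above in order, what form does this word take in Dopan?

levarozak

Dopan: start from *livasodag.
  rule 1 (unconditioned shift): livasodag → livasozag
  rule 2 (rhotacism): livasozag → livarozag
  rule 3: no change — livarozag
  rule 4 (vowel merger): livarozag → levarozag
  rule 5 (final devoicing): levarozag → levarozak
  ⇒ Dopan levarozak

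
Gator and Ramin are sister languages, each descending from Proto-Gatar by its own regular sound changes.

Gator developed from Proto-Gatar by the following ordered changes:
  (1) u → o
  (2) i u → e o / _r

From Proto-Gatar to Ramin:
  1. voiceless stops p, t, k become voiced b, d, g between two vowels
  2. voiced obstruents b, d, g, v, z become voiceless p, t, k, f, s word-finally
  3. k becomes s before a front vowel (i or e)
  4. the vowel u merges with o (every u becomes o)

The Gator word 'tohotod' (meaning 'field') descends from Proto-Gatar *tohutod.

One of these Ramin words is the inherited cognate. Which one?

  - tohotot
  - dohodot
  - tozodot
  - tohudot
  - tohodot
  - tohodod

Ramin: start from *tohutod.
  rule 1 (intervocalic voicing): tohutod → tohudod
  rule 2 (final devoicing): tohudod → tohudot
  rule 3: no change — tohudot
  rule 4 (vowel merger): tohudot → tohodot
  ⇒ Ramin tohodot
The other candidates each miss or misapply at least one Ramin change.

tohodot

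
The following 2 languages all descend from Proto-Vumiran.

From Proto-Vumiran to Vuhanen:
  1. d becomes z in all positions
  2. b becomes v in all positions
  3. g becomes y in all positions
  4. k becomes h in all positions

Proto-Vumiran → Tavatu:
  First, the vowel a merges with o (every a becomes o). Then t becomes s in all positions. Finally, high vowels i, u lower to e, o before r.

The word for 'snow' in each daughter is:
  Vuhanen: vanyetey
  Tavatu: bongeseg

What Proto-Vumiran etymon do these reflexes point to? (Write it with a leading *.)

*bangeteg

Position 2: Vuhanen has a, Tavatu has o. Vuhanen preserves a here (none of its changes turn any other segment into a), so the proto-segment is *a.
Position 1: Vuhanen has v, Tavatu has b. Tavatu preserves b here (none of its changes turn any other segment into b), so the proto-segment is *b.
Position 6: Vuhanen has t, Tavatu has s. Vuhanen preserves t here (none of its changes turn any other segment into t), so the proto-segment is *t.
Continuing position by position gives *bangeteg; check it forward:
Vuhanen: *bangeteg > vangeteg > vanyetey  (by unconditioned shift, unconditioned shift)
Tavatu: *bangeteg
  bangeteg → bongeteg   [vowel merger]
  bongeteg → bongeseg   [unconditioned shift]
  bongeseg (rule 3 does not apply)
  giving Tavatu bongeseg.
*bangeteg is the unique common source.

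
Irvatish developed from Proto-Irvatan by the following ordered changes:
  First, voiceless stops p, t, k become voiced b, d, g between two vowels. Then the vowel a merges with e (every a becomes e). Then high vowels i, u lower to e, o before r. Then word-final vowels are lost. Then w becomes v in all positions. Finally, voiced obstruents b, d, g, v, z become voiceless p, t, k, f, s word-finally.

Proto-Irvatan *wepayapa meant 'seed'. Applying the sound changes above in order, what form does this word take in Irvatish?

Irvatish: *wepayapa
  wepayapa → webayaba   [intervocalic voicing]
  webayaba → webeyebe   [vowel merger]
  webeyebe (rule 3 does not apply)
  webeyebe → webeyeb   [apocope]
  webeyeb → vebeyeb   [unconditioned shift]
  vebeyeb → vebeyep   [final devoicing]
  giving Irvatish vebeyep.

vebeyep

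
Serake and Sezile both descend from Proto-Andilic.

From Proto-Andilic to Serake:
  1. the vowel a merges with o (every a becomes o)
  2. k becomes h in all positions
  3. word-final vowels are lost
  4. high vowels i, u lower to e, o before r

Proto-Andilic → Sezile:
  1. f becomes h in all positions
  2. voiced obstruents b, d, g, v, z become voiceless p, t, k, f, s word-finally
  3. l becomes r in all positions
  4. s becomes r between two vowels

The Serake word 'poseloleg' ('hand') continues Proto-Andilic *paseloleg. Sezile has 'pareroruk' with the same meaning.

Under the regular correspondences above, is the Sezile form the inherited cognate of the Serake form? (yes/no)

no

Derive the expected Sezile reflex of *paseloleg:
Sezile: *paseloleg > paselolek > paserorek > parerorek  (by final devoicing, unconditioned shift, rhotacism)
The regular Sezile reflex would be 'parerorek', but the attested form is 'pareroruk'. The correspondence is irregular, so they are not cognates (the Sezile form has a different source).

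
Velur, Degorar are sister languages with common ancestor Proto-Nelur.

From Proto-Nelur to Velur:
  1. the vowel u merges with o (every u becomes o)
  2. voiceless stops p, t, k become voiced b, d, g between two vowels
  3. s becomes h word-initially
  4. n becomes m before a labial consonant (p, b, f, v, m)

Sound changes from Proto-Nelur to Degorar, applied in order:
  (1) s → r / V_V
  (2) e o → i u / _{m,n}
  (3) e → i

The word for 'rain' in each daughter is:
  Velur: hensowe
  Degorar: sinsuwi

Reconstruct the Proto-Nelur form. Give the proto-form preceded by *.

Position 2: Velur has e, Degorar has i. Velur preserves e here (none of its changes turn any other segment into e), so the proto-segment is *e.
Position 7: Velur has e, Degorar has i. Velur preserves e here (none of its changes turn any other segment into e), so the proto-segment is *e.
This points to *sensuwe. Verify forward in each daughter:
Velur: start from *sensuwe.
  rule 1 (vowel merger): sensuwe → sensowe
  rule 2: no change — sensowe
  rule 3 (debuccalisation): sensowe → hensowe
  rule 4: no change — hensowe
  ⇒ Velur hensowe
Degorar: *sensuwe > sinsuwe > sinsuwi  (by pre-nasal raising, vowel merger)
No other proto-form is consistent with every reflex, so the reconstruction is *sensuwe.

*sensuwe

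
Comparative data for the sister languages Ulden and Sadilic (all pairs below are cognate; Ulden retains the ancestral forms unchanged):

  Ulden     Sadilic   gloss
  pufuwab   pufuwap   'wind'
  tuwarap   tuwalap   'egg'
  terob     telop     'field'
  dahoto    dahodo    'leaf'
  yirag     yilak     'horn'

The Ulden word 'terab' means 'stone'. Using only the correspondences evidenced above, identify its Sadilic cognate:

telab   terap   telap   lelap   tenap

telap

tuwarap ~ tuwalap, yirag ~ yilak — Ulden r corresponds to Sadilic l between vowels (before a back vowel).
pufuwab ~ pufuwap, terob ~ telop — Ulden b corresponds to Sadilic p word-finally.
Applying these to Ulden 'terab':
  terab → telab   (r→l between vowels (before a back vowel))
  telab → telap   (b→p word-finally)
So the Sadilic cognate is 'telap'.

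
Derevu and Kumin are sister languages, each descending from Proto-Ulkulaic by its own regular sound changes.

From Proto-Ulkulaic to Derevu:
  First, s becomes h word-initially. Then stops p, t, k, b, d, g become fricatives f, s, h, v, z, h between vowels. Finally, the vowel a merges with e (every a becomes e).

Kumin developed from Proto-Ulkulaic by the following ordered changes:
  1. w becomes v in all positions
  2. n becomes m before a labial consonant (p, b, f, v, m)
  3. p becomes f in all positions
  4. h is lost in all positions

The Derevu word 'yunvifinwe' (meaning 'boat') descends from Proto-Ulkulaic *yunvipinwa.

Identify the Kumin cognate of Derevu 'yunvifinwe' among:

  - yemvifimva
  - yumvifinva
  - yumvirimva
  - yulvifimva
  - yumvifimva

yumvifimva

Kumin: *yunvipinwa
  yunvipinwa → yunvipinva   [unconditioned shift]
  yunvipinva → yumvipimva   [nasal place assimilation]
  yumvipimva → yumvifimva   [unconditioned shift]
  yumvifimva (rule 4 does not apply)
  giving Kumin yumvifimva.
The other candidates each miss or misapply at least one Kumin change.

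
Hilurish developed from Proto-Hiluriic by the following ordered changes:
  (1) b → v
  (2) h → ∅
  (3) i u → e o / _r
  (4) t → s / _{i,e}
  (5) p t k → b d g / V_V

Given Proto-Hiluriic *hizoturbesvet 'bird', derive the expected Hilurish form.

Hilurish: start from *hizoturbesvet.
  rule 1 (unconditioned shift): hizoturbesvet → hizoturvesvet
  rule 2 (h-loss): hizoturvesvet → izoturvesvet
  rule 3 (pre-rhotic lowering): izoturvesvet → izotorvesvet
  rule 4: no change — izotorvesvet
  rule 5 (intervocalic voicing): izotorvesvet → izodorvesvet
  ⇒ Hilurish izodorvesvet

izodorvesvet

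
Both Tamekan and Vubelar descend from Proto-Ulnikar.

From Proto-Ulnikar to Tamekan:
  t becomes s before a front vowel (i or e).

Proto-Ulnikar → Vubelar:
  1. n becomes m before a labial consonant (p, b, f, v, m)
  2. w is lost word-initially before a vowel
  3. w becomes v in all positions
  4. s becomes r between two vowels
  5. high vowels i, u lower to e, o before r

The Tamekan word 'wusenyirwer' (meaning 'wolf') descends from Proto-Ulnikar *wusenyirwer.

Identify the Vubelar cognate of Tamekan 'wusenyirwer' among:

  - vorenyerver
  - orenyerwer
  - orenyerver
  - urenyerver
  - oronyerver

Vubelar: *wusenyirwer > usenyirwer > usenyirver > urenyirver > orenyerver  (by glide loss, unconditioned shift, rhotacism, pre-rhotic lowering)
Only 'orenyerver' matches the regular Vubelar development of *wusenyirwer.

orenyerver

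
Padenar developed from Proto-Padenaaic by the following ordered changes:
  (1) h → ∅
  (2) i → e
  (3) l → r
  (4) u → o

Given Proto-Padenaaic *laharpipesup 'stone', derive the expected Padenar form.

raarpepesop

Padenar: *laharpipesup > laarpipesup > laarpepesup > raarpepesup > raarpepesop  (by h-loss, vowel merger, unconditioned shift, vowel merger)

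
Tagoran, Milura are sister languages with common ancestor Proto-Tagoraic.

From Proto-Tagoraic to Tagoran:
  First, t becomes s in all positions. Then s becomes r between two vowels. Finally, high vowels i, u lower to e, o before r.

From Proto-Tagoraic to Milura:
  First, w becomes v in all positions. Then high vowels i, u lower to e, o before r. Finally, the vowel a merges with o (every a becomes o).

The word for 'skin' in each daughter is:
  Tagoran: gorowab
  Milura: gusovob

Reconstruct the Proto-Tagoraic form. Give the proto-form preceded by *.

Position 6: Tagoran has a, Milura has o. Tagoran preserves a here (none of its changes turn any other segment into a), so the proto-segment is *a.
Position 2: Tagoran has o, Milura has u. Milura preserves u here (none of its changes turn any other segment into u), so the proto-segment is *u.
Position 3: Tagoran has r, Milura has s. Milura preserves s here (none of its changes turn any other segment into s), so the proto-segment is *s.
Verify the candidate proto-form against each daughter:
Tagoran: *gusowab
  gusowab (rule 1 does not apply)
  gusowab → gurowab   [rhotacism]
  gurowab → gorowab   [pre-rhotic lowering]
  giving Tagoran gorowab.
Milura: *gusowab > gusovab > gusovob  (by unconditioned shift, vowel merger)
No other proto-form is consistent with every reflex, so the reconstruction is *gusowab.

*gusowab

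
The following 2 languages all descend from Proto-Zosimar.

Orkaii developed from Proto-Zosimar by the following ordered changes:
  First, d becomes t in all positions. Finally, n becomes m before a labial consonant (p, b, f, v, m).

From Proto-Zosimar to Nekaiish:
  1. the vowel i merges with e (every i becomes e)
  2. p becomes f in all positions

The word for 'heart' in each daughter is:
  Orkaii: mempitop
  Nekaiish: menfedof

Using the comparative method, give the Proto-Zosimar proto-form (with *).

Position 8: Orkaii has p, Nekaiish has f. Orkaii preserves p here (none of its changes turn any other segment into p), so the proto-segment is *p.
Position 5: Orkaii has i, Nekaiish has e. Orkaii preserves i here (none of its changes turn any other segment into i), so the proto-segment is *i.
Verify the candidate proto-form against each daughter:
Orkaii: *menpidop
  menpidop → menpitop   [unconditioned shift]
  menpitop → mempitop   [nasal place assimilation]
  giving Orkaii mempitop.
Nekaiish: start from *menpidop.
  rule 1 (vowel merger): menpidop → menpedop
  rule 2 (unconditioned shift): menpedop → menfedof
  ⇒ Nekaiish menfedof
No other proto-form is consistent with every reflex, so the reconstruction is *menpidop.

*menpidop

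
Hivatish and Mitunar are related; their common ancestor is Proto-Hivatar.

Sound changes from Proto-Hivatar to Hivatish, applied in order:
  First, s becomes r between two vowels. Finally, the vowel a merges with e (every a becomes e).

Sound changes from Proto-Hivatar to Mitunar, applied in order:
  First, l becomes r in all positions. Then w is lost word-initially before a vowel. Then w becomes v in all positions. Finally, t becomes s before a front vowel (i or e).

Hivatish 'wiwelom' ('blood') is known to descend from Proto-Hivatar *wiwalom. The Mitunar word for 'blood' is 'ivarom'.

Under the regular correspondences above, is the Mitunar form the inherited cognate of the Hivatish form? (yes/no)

yes

Derive the expected Mitunar reflex of *wiwalom:
Mitunar: *wiwalom > wiwarom > iwarom > ivarom  (by unconditioned shift, glide loss, unconditioned shift)
Mitunar 'ivarom' matches the regular reflex exactly, so the pair is cognate.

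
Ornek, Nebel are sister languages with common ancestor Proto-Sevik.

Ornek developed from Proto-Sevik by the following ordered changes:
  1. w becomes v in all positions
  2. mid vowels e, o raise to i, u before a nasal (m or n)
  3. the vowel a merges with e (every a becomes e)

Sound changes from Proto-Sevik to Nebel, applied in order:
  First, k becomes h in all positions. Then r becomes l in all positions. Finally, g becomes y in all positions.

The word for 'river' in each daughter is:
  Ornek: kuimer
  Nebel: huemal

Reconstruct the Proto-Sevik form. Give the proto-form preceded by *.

*kuemar

Position 5: Ornek has e, Nebel has a. Nebel preserves a here (none of its changes turn any other segment into a), so the proto-segment is *a.
Position 6: Ornek has r, Nebel has l. Ornek preserves r here (none of its changes turn any other segment into r), so the proto-segment is *r.
Position 1: Ornek has k, Nebel has h. Ornek preserves k here (none of its changes turn any other segment into k), so the proto-segment is *k.
This points to *kuemar. Verify forward in each daughter:
Ornek: *kuemar > kuimar > kuimer  (by pre-nasal raising, vowel merger)
Nebel: *kuemar > huemar > huemal  (by unconditioned shift, unconditioned shift)
No other proto-form is consistent with every reflex, so the reconstruction is *kuemar.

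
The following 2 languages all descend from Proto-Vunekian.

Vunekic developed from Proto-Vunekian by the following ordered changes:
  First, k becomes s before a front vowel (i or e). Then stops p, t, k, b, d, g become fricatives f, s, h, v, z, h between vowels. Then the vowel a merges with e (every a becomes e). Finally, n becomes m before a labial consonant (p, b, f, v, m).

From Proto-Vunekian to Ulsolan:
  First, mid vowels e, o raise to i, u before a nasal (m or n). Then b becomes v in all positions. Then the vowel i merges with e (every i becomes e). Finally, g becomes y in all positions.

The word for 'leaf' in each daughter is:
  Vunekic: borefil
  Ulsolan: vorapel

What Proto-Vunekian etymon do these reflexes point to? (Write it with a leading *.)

*borapil

Position 6: Vunekic has i, Ulsolan has e. Vunekic preserves i here (none of its changes turn any other segment into i), so the proto-segment is *i.
Position 1: Vunekic has b, Ulsolan has v. Vunekic preserves b here (none of its changes turn any other segment into b), so the proto-segment is *b.
Continuing position by position gives *borapil; check it forward:
Vunekic: *borapil > borafil > borefil  (by intervocalic lenition, vowel merger)
Ulsolan: *borapil > vorapil > vorapel  (by unconditioned shift, vowel merger)
No other proto-form is consistent with every reflex, so the reconstruction is *borapil.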